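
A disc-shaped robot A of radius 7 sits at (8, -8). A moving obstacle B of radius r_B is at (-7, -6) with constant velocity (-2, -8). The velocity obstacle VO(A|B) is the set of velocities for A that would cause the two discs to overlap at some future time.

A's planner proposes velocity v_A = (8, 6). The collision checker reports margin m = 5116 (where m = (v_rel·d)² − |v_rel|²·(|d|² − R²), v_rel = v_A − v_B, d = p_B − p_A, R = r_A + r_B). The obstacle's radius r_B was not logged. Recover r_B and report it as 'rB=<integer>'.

m = 5116
d = (-15, 2);  v_rel = (10, 14),  |v_rel|² = 296
v_rel×d = (10)·(2) − (14)·(-15) = 230
since m = R²·296 − 230²:  R² = (52900 + 5116) / 296 = 196
R = √196 = 14  ⇒  r_B = 14 − 7 = 7

rB=7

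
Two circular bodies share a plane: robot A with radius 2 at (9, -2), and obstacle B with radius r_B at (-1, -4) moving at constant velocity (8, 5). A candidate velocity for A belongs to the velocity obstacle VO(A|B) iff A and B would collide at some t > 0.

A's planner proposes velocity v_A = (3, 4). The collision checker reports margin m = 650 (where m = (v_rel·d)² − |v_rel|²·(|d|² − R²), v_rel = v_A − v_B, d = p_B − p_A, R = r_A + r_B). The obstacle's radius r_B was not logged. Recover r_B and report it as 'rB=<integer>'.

m = 650
d = (-10, -2);  v_rel = (-5, -1),  |v_rel|² = 26
v_rel×d = (-5)·(-2) − (-1)·(-10) = 0
since m = R²·26 − 0²:  R² = (0 + 650) / 26 = 25
R = √25 = 5  ⇒  r_B = 5 − 2 = 3

rB=3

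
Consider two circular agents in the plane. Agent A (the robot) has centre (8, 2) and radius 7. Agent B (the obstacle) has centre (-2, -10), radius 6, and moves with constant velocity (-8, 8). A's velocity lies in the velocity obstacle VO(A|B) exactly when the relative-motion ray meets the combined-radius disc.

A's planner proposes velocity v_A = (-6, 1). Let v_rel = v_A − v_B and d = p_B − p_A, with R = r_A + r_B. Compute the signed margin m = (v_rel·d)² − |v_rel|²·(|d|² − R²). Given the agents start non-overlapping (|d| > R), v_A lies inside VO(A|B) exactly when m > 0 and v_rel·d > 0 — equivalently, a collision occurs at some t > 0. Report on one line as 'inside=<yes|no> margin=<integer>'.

d = (-10, -12),  |d|² = 244;  R = 7+6 = 13,  c = 244−13² = 75
v_rel = (2, -7),  |v_rel|² = 53;  v_rel·d = (2)·(-10) + (-7)·(-12) = 64
53·t² − 128·t + 75 = 0  ⇒  m = 64² − 53·75 = 121
m = 121 > 0,  v_rel·d = 64 > 0  ⇒  inside

inside=yes margin=121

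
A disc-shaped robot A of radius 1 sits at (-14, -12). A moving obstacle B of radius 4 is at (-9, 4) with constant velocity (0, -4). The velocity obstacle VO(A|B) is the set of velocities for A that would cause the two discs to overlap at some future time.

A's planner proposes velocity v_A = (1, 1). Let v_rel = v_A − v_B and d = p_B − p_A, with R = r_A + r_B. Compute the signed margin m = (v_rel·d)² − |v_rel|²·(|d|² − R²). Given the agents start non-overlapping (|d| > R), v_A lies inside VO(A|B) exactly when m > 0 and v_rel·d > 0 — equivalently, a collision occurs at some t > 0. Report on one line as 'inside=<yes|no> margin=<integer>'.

d = (5, 16),  |d|² = 281;  R = 1+4 = 5,  c = 281−5² = 256
v_rel = (1, 5),  |v_rel|² = 26;  v_rel·d = (1)·(5) + (5)·(16) = 85
26·t² − 170·t + 256 = 0  ⇒  m = 85² − 26·256 = 569
m = 569 > 0,  v_rel·d = 85 > 0  ⇒  inside

inside=yes margin=569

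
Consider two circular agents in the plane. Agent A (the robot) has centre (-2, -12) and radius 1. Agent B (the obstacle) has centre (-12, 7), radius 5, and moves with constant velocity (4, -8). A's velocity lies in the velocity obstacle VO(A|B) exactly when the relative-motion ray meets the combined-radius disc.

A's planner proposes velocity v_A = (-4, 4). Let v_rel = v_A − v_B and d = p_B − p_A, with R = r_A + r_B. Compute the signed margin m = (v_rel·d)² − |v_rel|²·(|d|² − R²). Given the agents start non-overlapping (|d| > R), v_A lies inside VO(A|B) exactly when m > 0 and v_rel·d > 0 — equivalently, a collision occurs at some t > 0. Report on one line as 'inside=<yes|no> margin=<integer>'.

d = (-10, 19),  |d|² = 461;  R = 1+5 = 6,  c = 461−6² = 425
v_rel = (-8, 12),  |v_rel|² = 208;  v_rel·d = (-8)·(-10) + (12)·(19) = 308
208·t² − 616·t + 425 = 0  ⇒  m = 308² − 208·425 = 6464
m = 6464 > 0,  v_rel·d = 308 > 0  ⇒  inside

inside=yes margin=6464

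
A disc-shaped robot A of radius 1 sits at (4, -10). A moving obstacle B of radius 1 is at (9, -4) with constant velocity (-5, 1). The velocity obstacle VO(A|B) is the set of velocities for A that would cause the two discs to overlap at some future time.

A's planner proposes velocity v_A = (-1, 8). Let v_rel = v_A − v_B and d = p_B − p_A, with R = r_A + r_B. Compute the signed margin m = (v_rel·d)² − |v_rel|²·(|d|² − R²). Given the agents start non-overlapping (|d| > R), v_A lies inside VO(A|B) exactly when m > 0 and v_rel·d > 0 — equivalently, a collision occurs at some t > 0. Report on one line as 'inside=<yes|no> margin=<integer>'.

d = (5, 6),  |d|² = 61;  R = 1+1 = 2,  c = 61−2² = 57
v_rel = (4, 7),  |v_rel|² = 65;  v_rel·d = (4)·(5) + (7)·(6) = 62
65·t² − 124·t + 57 = 0  ⇒  m = 62² − 65·57 = 139
m = 139 > 0,  v_rel·d = 62 > 0  ⇒  inside

inside=yes margin=139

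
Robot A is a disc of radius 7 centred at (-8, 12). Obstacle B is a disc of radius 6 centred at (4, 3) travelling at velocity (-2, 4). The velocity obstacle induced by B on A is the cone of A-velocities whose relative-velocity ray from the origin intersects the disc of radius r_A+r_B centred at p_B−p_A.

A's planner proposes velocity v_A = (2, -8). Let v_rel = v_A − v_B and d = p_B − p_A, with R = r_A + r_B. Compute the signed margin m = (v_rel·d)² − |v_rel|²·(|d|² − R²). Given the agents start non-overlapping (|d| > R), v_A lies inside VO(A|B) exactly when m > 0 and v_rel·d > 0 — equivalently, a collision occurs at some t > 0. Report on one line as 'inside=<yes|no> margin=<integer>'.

d = (12, -9),  |d|² = 225;  R = 7+6 = 13,  c = 225−13² = 56
v_rel = (4, -12),  |v_rel|² = 160;  v_rel·d = (4)·(12) + (-12)·(-9) = 156
160·t² − 312·t + 56 = 0  ⇒  m = 156² − 160·56 = 15376
m = 15376 > 0,  v_rel·d = 156 > 0  ⇒  inside

inside=yes margin=15376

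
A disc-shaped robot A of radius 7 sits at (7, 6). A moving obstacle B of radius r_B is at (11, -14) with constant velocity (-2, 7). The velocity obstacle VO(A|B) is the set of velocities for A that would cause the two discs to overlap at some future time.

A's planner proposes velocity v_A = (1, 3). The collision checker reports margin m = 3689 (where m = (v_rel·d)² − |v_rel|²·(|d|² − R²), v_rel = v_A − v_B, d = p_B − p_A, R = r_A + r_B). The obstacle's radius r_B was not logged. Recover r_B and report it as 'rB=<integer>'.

m = 3689
d = (4, -20);  v_rel = (3, -4),  |v_rel|² = 25
v_rel×d = (3)·(-20) − (-4)·(4) = -44
since m = R²·25 − (-44)²:  R² = (1936 + 3689) / 25 = 225
R = √225 = 15  ⇒  r_B = 15 − 7 = 8

rB=8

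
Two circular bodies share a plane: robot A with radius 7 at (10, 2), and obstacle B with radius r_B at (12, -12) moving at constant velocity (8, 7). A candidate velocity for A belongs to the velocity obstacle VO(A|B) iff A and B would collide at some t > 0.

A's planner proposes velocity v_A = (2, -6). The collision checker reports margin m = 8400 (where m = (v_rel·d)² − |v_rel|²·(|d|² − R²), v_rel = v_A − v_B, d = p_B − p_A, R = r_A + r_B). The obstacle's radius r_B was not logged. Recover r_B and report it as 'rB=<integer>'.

m = 8400
d = (2, -14);  v_rel = (-6, -13),  |v_rel|² = 205
v_rel×d = (-6)·(-14) − (-13)·(2) = 110
since m = R²·205 − 110²:  R² = (12100 + 8400) / 205 = 100
R = √100 = 10  ⇒  r_B = 10 − 7 = 3

rB=3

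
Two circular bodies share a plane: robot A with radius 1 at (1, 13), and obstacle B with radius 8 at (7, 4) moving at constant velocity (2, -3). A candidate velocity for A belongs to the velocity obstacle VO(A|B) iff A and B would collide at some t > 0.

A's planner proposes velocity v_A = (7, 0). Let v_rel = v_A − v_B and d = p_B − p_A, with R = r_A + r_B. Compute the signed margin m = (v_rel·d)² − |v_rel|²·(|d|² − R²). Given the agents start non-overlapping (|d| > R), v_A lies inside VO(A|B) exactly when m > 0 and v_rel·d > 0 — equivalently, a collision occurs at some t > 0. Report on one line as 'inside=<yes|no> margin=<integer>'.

d = (6, -9),  |d|² = 117;  R = 1+8 = 9,  c = 117−9² = 36
v_rel = (5, 3),  |v_rel|² = 34;  v_rel·d = (5)·(6) + (3)·(-9) = 3
34·t² − 6·t + 36 = 0  ⇒  m = 3² − 34·36 = -1215
m = -1215 < 0,  v_rel·d = 3 > 0  ⇒  outside

inside=no margin=-1215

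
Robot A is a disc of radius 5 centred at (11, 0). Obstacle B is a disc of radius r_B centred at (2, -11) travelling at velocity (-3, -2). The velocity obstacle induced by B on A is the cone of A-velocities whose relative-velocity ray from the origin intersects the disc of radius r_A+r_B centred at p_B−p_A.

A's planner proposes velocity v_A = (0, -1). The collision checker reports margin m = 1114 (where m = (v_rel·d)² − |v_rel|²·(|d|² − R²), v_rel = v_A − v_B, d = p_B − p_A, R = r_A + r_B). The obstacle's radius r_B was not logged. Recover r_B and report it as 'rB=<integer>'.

m = 1114
d = (-9, -11);  v_rel = (3, 1),  |v_rel|² = 10
v_rel×d = (3)·(-11) − (1)·(-9) = -24
since m = R²·10 − (-24)²:  R² = (576 + 1114) / 10 = 169
R = √169 = 13  ⇒  r_B = 13 − 5 = 8

rB=8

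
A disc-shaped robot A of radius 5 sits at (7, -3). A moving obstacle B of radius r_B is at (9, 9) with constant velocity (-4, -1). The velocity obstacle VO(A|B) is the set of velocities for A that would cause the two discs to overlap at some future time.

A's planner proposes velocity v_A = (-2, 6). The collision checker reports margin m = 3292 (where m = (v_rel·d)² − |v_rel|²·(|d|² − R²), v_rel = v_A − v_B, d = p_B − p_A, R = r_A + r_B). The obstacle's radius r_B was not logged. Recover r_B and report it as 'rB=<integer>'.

m = 3292
d = (2, 12);  v_rel = (2, 7),  |v_rel|² = 53
v_rel×d = (2)·(12) − (7)·(2) = 10
since m = R²·53 − 10²:  R² = (100 + 3292) / 53 = 64
R = √64 = 8  ⇒  r_B = 8 − 5 = 3

rB=3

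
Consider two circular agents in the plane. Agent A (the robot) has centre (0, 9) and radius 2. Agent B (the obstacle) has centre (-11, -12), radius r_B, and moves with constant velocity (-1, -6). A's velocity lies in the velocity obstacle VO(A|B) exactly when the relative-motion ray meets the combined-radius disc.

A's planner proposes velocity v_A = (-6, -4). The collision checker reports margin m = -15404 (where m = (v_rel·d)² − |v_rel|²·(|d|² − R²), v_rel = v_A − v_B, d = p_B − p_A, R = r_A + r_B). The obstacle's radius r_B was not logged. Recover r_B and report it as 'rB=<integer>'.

m = -15404
d = (-11, -21);  v_rel = (-5, 2),  |v_rel|² = 29
v_rel×d = (-5)·(-21) − (2)·(-11) = 127
since m = R²·29 − 127²:  R² = (16129 + -15404) / 29 = 25
R = √25 = 5  ⇒  r_B = 5 − 2 = 3

rB=3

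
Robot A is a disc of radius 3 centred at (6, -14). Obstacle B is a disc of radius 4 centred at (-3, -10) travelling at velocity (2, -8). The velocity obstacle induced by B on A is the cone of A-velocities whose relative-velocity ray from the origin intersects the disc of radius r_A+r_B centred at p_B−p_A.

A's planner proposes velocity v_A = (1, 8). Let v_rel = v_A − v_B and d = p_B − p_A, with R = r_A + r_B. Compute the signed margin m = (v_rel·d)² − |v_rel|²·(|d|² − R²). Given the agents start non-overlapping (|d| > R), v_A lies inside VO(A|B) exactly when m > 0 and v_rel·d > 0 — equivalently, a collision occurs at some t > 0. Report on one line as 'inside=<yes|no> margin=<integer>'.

d = (-9, 4),  |d|² = 97;  R = 3+4 = 7,  c = 97−7² = 48
v_rel = (-1, 16),  |v_rel|² = 257;  v_rel·d = (-1)·(-9) + (16)·(4) = 73
257·t² − 146·t + 48 = 0  ⇒  m = 73² − 257·48 = -7007
m = -7007 < 0,  v_rel·d = 73 > 0  ⇒  outside

inside=no margin=-7007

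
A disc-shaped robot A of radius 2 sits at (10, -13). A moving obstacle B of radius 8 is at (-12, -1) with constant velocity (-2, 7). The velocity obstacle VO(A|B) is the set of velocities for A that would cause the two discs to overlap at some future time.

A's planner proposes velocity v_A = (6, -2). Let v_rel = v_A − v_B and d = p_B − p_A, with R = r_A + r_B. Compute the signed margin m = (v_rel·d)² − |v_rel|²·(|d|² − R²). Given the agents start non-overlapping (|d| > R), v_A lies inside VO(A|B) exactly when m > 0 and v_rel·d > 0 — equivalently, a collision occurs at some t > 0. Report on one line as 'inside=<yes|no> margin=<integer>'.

d = (-22, 12),  |d|² = 628;  R = 2+8 = 10,  c = 628−10² = 528
v_rel = (8, -9),  |v_rel|² = 145;  v_rel·d = (8)·(-22) + (-9)·(12) = -284
145·t² + 568·t + 528 = 0  ⇒  m = (-284)² − 145·528 = 4096
m = 4096 > 0,  v_rel·d = -284 < 0  ⇒  outside

inside=no margin=4096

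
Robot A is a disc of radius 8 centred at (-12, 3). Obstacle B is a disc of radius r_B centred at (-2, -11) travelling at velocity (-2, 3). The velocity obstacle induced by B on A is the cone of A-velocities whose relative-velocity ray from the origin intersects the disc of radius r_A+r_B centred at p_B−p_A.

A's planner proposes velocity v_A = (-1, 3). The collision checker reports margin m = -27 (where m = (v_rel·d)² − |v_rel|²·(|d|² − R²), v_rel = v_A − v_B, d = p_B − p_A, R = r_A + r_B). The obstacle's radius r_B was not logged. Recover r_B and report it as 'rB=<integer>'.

m = -27
d = (10, -14);  v_rel = (1, 0),  |v_rel|² = 1
v_rel×d = (1)·(-14) − (0)·(10) = -14
since m = R²·1 − (-14)²:  R² = (196 + -27) / 1 = 169
R = √169 = 13  ⇒  r_B = 13 − 8 = 5

rB=5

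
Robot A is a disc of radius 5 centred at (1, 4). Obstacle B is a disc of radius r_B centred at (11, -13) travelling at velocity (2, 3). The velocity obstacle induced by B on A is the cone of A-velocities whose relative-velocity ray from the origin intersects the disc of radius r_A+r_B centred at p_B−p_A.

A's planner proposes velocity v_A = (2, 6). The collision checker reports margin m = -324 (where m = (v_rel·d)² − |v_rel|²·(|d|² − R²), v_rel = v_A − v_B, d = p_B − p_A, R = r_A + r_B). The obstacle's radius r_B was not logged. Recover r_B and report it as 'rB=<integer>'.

m = -324
d = (10, -17);  v_rel = (0, 3),  |v_rel|² = 9
v_rel×d = (0)·(-17) − (3)·(10) = -30
since m = R²·9 − (-30)²:  R² = (900 + -324) / 9 = 64
R = √64 = 8  ⇒  r_B = 8 − 5 = 3

rB=3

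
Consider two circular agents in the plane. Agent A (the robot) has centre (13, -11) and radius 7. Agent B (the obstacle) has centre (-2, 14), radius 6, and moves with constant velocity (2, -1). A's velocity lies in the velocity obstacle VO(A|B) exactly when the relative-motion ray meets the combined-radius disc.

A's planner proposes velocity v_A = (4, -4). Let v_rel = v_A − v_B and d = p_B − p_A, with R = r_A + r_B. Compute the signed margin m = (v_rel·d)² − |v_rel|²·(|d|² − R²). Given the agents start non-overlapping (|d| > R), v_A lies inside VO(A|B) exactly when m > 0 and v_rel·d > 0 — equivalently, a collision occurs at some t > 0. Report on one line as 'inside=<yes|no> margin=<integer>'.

d = (-15, 25),  |d|² = 850;  R = 7+6 = 13,  c = 850−13² = 681
v_rel = (2, -3),  |v_rel|² = 13;  v_rel·d = (2)·(-15) + (-3)·(25) = -105
13·t² + 210·t + 681 = 0  ⇒  m = (-105)² − 13·681 = 2172
m = 2172 > 0,  v_rel·d = -105 < 0  ⇒  outside

inside=no margin=2172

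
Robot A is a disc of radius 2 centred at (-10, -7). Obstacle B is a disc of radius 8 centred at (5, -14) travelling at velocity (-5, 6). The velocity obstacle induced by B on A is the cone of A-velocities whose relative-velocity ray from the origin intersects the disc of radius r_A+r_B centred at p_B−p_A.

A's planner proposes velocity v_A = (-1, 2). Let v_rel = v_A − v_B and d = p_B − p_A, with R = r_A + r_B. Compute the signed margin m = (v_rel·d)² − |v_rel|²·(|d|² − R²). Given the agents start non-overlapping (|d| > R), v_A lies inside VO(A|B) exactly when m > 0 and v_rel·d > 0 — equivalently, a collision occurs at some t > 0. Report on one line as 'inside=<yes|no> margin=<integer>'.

d = (15, -7),  |d|² = 274;  R = 2+8 = 10,  c = 274−10² = 174
v_rel = (4, -4),  |v_rel|² = 32;  v_rel·d = (4)·(15) + (-4)·(-7) = 88
32·t² − 176·t + 174 = 0  ⇒  m = 88² − 32·174 = 2176
m = 2176 > 0,  v_rel·d = 88 > 0  ⇒  inside

inside=yes margin=2176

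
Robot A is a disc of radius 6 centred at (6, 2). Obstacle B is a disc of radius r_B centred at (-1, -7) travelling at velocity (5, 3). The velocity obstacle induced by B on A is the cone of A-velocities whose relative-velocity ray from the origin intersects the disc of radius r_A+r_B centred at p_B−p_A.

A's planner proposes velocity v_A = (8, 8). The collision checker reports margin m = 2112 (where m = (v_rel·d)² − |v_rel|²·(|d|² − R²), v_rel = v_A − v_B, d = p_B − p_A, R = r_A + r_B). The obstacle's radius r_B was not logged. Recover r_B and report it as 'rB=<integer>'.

m = 2112
d = (-7, -9);  v_rel = (3, 5),  |v_rel|² = 34
v_rel×d = (3)·(-9) − (5)·(-7) = 8
since m = R²·34 − 8²:  R² = (64 + 2112) / 34 = 64
R = √64 = 8  ⇒  r_B = 8 − 6 = 2

rB=2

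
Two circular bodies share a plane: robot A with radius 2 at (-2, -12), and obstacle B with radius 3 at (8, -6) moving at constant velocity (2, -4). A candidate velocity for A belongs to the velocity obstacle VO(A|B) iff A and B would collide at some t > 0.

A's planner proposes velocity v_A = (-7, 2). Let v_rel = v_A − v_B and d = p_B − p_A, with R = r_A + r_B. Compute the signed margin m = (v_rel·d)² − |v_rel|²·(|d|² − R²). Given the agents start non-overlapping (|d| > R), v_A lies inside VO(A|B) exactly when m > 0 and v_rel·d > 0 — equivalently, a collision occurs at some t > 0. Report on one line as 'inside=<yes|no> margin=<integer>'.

d = (10, 6),  |d|² = 136;  R = 2+3 = 5,  c = 136−5² = 111
v_rel = (-9, 6),  |v_rel|² = 117;  v_rel·d = (-9)·(10) + (6)·(6) = -54
117·t² + 108·t + 111 = 0  ⇒  m = (-54)² − 117·111 = -10071
m = -10071 < 0,  v_rel·d = -54 < 0  ⇒  outside

inside=no margin=-10071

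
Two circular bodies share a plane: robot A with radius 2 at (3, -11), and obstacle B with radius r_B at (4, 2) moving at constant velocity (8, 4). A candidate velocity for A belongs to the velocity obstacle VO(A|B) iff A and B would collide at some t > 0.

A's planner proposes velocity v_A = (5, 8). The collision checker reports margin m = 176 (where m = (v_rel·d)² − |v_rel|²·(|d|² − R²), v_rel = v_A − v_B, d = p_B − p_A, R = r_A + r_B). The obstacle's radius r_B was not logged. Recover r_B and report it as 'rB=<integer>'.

m = 176
d = (1, 13);  v_rel = (-3, 4),  |v_rel|² = 25
v_rel×d = (-3)·(13) − (4)·(1) = -43
since m = R²·25 − (-43)²:  R² = (1849 + 176) / 25 = 81
R = √81 = 9  ⇒  r_B = 9 − 2 = 7

rB=7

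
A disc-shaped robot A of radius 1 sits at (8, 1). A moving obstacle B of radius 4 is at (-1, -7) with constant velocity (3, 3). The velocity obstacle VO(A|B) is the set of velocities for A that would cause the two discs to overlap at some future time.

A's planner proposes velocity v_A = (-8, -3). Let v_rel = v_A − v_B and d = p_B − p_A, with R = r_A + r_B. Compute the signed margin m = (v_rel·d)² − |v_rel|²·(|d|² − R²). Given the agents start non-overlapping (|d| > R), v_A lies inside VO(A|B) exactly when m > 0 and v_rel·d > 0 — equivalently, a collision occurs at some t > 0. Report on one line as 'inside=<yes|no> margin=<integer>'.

d = (-9, -8),  |d|² = 145;  R = 1+4 = 5,  c = 145−5² = 120
v_rel = (-11, -6),  |v_rel|² = 157;  v_rel·d = (-11)·(-9) + (-6)·(-8) = 147
157·t² − 294·t + 120 = 0  ⇒  m = 147² − 157·120 = 2769
m = 2769 > 0,  v_rel·d = 147 > 0  ⇒  inside

inside=yes margin=2769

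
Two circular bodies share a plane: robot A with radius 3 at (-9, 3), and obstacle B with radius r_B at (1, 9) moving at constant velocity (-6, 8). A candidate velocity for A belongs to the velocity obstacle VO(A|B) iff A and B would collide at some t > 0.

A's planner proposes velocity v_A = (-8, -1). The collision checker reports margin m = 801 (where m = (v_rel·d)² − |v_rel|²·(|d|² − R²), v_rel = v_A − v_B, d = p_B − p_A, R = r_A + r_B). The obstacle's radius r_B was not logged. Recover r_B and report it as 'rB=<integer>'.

m = 801
d = (10, 6);  v_rel = (-2, -9),  |v_rel|² = 85
v_rel×d = (-2)·(6) − (-9)·(10) = 78
since m = R²·85 − 78²:  R² = (6084 + 801) / 85 = 81
R = √81 = 9  ⇒  r_B = 9 − 3 = 6

rB=6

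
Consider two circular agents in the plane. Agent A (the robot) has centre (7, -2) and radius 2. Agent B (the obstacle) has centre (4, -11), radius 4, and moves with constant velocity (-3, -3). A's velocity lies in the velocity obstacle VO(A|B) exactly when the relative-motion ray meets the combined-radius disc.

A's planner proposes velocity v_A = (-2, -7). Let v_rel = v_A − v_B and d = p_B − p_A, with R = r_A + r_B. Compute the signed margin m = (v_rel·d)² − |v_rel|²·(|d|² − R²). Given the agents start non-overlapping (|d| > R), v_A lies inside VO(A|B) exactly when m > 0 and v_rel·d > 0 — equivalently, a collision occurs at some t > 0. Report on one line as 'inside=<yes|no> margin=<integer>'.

d = (-3, -9),  |d|² = 90;  R = 2+4 = 6,  c = 90−6² = 54
v_rel = (1, -4),  |v_rel|² = 17;  v_rel·d = (1)·(-3) + (-4)·(-9) = 33
17·t² − 66·t + 54 = 0  ⇒  m = 33² − 17·54 = 171
m = 171 > 0,  v_rel·d = 33 > 0  ⇒  inside

inside=yes margin=171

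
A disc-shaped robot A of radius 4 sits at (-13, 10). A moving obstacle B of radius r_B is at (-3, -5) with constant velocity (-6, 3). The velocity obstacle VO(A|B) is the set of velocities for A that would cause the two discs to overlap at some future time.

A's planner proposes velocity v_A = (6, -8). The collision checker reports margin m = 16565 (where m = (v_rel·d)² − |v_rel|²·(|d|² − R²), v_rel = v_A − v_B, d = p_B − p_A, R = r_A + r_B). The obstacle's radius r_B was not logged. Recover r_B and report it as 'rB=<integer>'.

m = 16565
d = (10, -15);  v_rel = (12, -11),  |v_rel|² = 265
v_rel×d = (12)·(-15) − (-11)·(10) = -70
since m = R²·265 − (-70)²:  R² = (4900 + 16565) / 265 = 81
R = √81 = 9  ⇒  r_B = 9 − 4 = 5

rB=5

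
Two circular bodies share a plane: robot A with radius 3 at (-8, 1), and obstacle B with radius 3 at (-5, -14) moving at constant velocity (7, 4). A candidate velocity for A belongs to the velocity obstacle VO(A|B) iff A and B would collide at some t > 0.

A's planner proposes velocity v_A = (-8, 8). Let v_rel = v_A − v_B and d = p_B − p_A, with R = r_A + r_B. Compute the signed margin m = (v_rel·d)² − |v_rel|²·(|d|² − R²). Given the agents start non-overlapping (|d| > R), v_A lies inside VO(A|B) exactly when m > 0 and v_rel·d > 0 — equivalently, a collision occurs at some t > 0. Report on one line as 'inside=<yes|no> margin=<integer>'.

d = (3, -15),  |d|² = 234;  R = 3+3 = 6,  c = 234−6² = 198
v_rel = (-15, 4),  |v_rel|² = 241;  v_rel·d = (-15)·(3) + (4)·(-15) = -105
241·t² + 210·t + 198 = 0  ⇒  m = (-105)² − 241·198 = -36693
m = -36693 < 0,  v_rel·d = -105 < 0  ⇒  outside

inside=no margin=-36693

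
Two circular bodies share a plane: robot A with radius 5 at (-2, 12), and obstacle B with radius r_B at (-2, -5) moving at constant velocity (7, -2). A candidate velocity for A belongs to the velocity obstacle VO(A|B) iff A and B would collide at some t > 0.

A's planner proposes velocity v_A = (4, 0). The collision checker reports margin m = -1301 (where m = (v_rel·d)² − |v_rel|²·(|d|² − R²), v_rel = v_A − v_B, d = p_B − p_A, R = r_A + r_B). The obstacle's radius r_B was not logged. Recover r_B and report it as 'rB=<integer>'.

m = -1301
d = (0, -17);  v_rel = (-3, 2),  |v_rel|² = 13
v_rel×d = (-3)·(-17) − (2)·(0) = 51
since m = R²·13 − 51²:  R² = (2601 + -1301) / 13 = 100
R = √100 = 10  ⇒  r_B = 10 − 5 = 5

rB=5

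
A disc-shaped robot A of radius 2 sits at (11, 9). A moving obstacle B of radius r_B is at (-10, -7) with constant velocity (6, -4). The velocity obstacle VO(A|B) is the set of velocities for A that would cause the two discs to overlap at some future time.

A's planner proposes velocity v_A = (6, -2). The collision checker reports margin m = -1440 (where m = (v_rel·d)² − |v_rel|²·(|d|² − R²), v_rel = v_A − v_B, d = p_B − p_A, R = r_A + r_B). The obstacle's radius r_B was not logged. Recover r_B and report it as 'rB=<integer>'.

m = -1440
d = (-21, -16);  v_rel = (0, 2),  |v_rel|² = 4
v_rel×d = (0)·(-16) − (2)·(-21) = 42
since m = R²·4 − 42²:  R² = (1764 + -1440) / 4 = 81
R = √81 = 9  ⇒  r_B = 9 − 2 = 7

rB=7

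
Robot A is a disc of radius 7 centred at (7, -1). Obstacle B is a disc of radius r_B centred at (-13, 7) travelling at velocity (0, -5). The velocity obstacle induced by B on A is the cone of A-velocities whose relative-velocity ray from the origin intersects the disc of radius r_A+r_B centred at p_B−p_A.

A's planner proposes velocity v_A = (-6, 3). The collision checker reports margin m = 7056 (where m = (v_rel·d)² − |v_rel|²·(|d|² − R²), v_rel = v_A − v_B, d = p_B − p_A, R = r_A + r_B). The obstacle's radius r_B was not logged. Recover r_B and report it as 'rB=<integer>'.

m = 7056
d = (-20, 8);  v_rel = (-6, 8),  |v_rel|² = 100
v_rel×d = (-6)·(8) − (8)·(-20) = 112
since m = R²·100 − 112²:  R² = (12544 + 7056) / 100 = 196
R = √196 = 14  ⇒  r_B = 14 − 7 = 7

rB=7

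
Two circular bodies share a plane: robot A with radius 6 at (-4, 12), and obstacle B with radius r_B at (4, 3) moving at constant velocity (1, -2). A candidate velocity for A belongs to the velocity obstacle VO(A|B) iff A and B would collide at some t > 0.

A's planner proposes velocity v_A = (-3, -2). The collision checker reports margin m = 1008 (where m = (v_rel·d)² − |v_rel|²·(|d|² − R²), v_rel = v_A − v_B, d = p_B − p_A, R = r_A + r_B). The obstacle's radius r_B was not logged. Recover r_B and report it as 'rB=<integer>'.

m = 1008
d = (8, -9);  v_rel = (-4, 0),  |v_rel|² = 16
v_rel×d = (-4)·(-9) − (0)·(8) = 36
since m = R²·16 − 36²:  R² = (1296 + 1008) / 16 = 144
R = √144 = 12  ⇒  r_B = 12 − 6 = 6

rB=6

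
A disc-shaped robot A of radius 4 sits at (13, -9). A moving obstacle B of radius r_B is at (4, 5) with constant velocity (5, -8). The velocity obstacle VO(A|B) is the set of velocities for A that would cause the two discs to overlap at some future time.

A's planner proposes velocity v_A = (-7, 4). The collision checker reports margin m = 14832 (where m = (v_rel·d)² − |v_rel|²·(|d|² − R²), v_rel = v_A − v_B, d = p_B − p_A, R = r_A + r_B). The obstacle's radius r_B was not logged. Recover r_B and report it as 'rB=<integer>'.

m = 14832
d = (-9, 14);  v_rel = (-12, 12),  |v_rel|² = 288
v_rel×d = (-12)·(14) − (12)·(-9) = -60
since m = R²·288 − (-60)²:  R² = (3600 + 14832) / 288 = 64
R = √64 = 8  ⇒  r_B = 8 − 4 = 4

rB=4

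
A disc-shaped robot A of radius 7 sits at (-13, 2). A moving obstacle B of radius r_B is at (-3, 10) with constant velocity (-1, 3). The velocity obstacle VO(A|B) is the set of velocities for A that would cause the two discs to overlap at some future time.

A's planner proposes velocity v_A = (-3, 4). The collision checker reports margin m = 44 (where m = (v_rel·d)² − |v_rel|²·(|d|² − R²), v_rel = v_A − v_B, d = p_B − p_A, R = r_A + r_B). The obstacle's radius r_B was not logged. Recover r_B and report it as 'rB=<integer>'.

m = 44
d = (10, 8);  v_rel = (-2, 1),  |v_rel|² = 5
v_rel×d = (-2)·(8) − (1)·(10) = -26
since m = R²·5 − (-26)²:  R² = (676 + 44) / 5 = 144
R = √144 = 12  ⇒  r_B = 12 − 7 = 5

rB=5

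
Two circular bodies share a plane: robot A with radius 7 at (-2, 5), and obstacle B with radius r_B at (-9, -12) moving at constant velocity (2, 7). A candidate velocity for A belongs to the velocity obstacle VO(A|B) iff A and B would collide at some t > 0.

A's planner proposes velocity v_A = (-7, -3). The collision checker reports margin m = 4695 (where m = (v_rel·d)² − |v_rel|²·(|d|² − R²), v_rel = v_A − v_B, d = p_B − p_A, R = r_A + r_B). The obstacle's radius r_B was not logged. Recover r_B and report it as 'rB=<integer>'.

m = 4695
d = (-7, -17);  v_rel = (-9, -10),  |v_rel|² = 181
v_rel×d = (-9)·(-17) − (-10)·(-7) = 83
since m = R²·181 − 83²:  R² = (6889 + 4695) / 181 = 64
R = √64 = 8  ⇒  r_B = 8 − 7 = 1

rB=1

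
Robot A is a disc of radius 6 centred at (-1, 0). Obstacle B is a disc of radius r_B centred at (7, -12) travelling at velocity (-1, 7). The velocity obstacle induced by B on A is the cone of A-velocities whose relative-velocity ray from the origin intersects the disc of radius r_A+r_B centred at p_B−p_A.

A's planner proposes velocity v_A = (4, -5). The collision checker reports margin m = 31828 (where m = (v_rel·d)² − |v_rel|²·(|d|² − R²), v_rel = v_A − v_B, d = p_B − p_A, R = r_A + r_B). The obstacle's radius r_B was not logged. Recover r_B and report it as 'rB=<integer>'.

m = 31828
d = (8, -12);  v_rel = (5, -12),  |v_rel|² = 169
v_rel×d = (5)·(-12) − (-12)·(8) = 36
since m = R²·169 − 36²:  R² = (1296 + 31828) / 169 = 196
R = √196 = 14  ⇒  r_B = 14 − 6 = 8

rB=8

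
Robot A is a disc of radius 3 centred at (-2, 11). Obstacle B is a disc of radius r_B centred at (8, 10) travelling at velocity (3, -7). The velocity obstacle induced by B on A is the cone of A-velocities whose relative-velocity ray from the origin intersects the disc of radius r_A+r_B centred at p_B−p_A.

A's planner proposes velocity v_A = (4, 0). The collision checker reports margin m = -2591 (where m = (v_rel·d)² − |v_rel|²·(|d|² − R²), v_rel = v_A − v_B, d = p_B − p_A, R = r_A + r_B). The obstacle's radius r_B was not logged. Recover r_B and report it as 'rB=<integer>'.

m = -2591
d = (10, -1);  v_rel = (1, 7),  |v_rel|² = 50
v_rel×d = (1)·(-1) − (7)·(10) = -71
since m = R²·50 − (-71)²:  R² = (5041 + -2591) / 50 = 49
R = √49 = 7  ⇒  r_B = 7 − 3 = 4

rB=4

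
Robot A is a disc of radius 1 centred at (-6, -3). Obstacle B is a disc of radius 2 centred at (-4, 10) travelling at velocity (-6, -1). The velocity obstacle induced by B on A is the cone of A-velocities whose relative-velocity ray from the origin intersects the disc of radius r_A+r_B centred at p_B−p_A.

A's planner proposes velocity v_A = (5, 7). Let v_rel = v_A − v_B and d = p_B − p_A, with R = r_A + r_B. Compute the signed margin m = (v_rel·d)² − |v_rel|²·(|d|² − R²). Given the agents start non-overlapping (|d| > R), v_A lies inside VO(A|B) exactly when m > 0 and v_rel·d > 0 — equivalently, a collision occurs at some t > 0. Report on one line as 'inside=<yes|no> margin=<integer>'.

d = (2, 13),  |d|² = 173;  R = 1+2 = 3,  c = 173−3² = 164
v_rel = (11, 8),  |v_rel|² = 185;  v_rel·d = (11)·(2) + (8)·(13) = 126
185·t² − 252·t + 164 = 0  ⇒  m = 126² − 185·164 = -14464
m = -14464 < 0,  v_rel·d = 126 > 0  ⇒  outside

inside=no margin=-14464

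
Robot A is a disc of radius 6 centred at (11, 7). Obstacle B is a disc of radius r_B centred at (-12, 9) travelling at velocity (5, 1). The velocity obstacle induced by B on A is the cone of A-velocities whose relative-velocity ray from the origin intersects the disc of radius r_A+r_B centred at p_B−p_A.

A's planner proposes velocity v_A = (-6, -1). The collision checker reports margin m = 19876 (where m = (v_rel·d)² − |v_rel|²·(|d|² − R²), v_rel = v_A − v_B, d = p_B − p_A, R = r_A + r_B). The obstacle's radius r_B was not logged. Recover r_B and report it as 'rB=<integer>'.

m = 19876
d = (-23, 2);  v_rel = (-11, -2),  |v_rel|² = 125
v_rel×d = (-11)·(2) − (-2)·(-23) = -68
since m = R²·125 − (-68)²:  R² = (4624 + 19876) / 125 = 196
R = √196 = 14  ⇒  r_B = 14 − 6 = 8

rB=8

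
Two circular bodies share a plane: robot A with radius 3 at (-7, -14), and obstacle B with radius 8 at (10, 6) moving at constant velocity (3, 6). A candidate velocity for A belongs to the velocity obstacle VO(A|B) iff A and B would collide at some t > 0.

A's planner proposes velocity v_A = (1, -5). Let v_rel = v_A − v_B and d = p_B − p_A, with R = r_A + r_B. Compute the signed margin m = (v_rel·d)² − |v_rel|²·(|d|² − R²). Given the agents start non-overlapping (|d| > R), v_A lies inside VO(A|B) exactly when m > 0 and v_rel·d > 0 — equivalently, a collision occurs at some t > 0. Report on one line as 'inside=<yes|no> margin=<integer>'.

d = (17, 20),  |d|² = 689;  R = 3+8 = 11,  c = 689−11² = 568
v_rel = (-2, -11),  |v_rel|² = 125;  v_rel·d = (-2)·(17) + (-11)·(20) = -254
125·t² + 508·t + 568 = 0  ⇒  m = (-254)² − 125·568 = -6484
m = -6484 < 0,  v_rel·d = -254 < 0  ⇒  outside

inside=no margin=-6484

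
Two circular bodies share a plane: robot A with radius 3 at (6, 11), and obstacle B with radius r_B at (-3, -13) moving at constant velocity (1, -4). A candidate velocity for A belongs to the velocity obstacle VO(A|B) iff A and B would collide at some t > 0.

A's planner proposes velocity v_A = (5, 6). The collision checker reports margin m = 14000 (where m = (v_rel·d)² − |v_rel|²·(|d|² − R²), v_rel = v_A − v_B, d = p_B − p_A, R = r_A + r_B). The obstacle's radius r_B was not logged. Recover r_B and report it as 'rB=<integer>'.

m = 14000
d = (-9, -24);  v_rel = (4, 10),  |v_rel|² = 116
v_rel×d = (4)·(-24) − (10)·(-9) = -6
since m = R²·116 − (-6)²:  R² = (36 + 14000) / 116 = 121
R = √121 = 11  ⇒  r_B = 11 − 3 = 8

rB=8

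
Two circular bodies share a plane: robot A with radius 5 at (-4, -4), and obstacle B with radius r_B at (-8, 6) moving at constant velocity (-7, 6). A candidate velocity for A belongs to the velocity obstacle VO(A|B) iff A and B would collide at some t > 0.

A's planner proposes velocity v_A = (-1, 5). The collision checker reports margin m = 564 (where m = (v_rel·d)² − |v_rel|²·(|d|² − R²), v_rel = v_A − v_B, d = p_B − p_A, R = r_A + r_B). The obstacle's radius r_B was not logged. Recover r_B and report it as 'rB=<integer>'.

m = 564
d = (-4, 10);  v_rel = (6, -1),  |v_rel|² = 37
v_rel×d = (6)·(10) − (-1)·(-4) = 56
since m = R²·37 − 56²:  R² = (3136 + 564) / 37 = 100
R = √100 = 10  ⇒  r_B = 10 − 5 = 5

rB=5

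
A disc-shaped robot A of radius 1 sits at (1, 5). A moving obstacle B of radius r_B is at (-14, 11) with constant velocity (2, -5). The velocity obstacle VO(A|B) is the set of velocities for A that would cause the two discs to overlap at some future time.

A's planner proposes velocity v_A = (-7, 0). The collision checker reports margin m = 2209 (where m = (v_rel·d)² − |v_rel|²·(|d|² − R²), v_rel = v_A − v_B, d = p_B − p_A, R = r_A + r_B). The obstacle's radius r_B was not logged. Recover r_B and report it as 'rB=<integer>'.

m = 2209
d = (-15, 6);  v_rel = (-9, 5),  |v_rel|² = 106
v_rel×d = (-9)·(6) − (5)·(-15) = 21
since m = R²·106 − 21²:  R² = (441 + 2209) / 106 = 25
R = √25 = 5  ⇒  r_B = 5 − 1 = 4

rB=4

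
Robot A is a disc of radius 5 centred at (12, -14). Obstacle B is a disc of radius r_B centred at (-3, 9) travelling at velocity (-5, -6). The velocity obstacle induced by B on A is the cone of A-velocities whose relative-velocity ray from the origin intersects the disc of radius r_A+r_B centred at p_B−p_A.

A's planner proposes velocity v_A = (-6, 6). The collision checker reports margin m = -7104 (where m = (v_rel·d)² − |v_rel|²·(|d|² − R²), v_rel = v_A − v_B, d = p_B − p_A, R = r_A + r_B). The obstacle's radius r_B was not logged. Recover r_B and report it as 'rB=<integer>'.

m = -7104
d = (-15, 23);  v_rel = (-1, 12),  |v_rel|² = 145
v_rel×d = (-1)·(23) − (12)·(-15) = 157
since m = R²·145 − 157²:  R² = (24649 + -7104) / 145 = 121
R = √121 = 11  ⇒  r_B = 11 − 5 = 6

rB=6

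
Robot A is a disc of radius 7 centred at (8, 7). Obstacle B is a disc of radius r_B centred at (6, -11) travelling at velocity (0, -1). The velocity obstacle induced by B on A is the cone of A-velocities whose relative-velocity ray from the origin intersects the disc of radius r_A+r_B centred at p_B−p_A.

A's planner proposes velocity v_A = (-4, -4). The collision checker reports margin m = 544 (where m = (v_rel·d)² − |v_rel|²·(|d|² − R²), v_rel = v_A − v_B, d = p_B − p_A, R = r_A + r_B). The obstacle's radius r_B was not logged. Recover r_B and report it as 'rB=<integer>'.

m = 544
d = (-2, -18);  v_rel = (-4, -3),  |v_rel|² = 25
v_rel×d = (-4)·(-18) − (-3)·(-2) = 66
since m = R²·25 − 66²:  R² = (4356 + 544) / 25 = 196
R = √196 = 14  ⇒  r_B = 14 − 7 = 7

rB=7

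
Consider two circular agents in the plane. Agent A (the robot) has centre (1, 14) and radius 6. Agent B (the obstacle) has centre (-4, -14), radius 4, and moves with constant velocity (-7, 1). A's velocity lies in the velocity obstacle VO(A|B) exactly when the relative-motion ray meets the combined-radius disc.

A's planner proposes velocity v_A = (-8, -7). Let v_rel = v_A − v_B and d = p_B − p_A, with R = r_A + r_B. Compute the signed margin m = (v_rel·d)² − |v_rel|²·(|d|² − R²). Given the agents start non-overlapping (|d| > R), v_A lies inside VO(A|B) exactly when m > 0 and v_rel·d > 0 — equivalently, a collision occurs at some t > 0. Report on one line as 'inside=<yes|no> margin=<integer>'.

d = (-5, -28),  |d|² = 809;  R = 6+4 = 10,  c = 809−10² = 709
v_rel = (-1, -8),  |v_rel|² = 65;  v_rel·d = (-1)·(-5) + (-8)·(-28) = 229
65·t² − 458·t + 709 = 0  ⇒  m = 229² − 65·709 = 6356
m = 6356 > 0,  v_rel·d = 229 > 0  ⇒  inside

inside=yes margin=6356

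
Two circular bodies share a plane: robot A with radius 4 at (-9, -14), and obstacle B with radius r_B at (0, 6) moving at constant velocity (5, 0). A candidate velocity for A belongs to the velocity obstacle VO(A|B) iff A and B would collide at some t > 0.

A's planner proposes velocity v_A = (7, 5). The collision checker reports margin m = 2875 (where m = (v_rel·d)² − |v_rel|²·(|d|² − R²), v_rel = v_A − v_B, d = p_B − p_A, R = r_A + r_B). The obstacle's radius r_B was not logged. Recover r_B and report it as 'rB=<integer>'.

m = 2875
d = (9, 20);  v_rel = (2, 5),  |v_rel|² = 29
v_rel×d = (2)·(20) − (5)·(9) = -5
since m = R²·29 − (-5)²:  R² = (25 + 2875) / 29 = 100
R = √100 = 10  ⇒  r_B = 10 − 4 = 6

rB=6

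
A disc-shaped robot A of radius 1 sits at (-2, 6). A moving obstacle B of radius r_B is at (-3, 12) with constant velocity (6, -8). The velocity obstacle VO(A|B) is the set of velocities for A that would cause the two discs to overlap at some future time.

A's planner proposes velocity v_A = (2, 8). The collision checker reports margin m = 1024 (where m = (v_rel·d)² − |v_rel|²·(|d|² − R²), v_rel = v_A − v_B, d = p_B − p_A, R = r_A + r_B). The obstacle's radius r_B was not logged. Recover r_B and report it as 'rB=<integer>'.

m = 1024
d = (-1, 6);  v_rel = (-4, 16),  |v_rel|² = 272
v_rel×d = (-4)·(6) − (16)·(-1) = -8
since m = R²·272 − (-8)²:  R² = (64 + 1024) / 272 = 4
R = √4 = 2  ⇒  r_B = 2 − 1 = 1

rB=1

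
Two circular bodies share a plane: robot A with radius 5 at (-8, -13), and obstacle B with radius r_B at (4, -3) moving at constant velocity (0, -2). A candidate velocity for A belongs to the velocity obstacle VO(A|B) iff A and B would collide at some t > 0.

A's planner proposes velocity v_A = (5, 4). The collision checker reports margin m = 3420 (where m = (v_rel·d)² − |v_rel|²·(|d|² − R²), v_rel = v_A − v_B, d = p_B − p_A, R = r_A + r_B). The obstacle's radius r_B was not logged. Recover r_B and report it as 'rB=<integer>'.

m = 3420
d = (12, 10);  v_rel = (5, 6),  |v_rel|² = 61
v_rel×d = (5)·(10) − (6)·(12) = -22
since m = R²·61 − (-22)²:  R² = (484 + 3420) / 61 = 64
R = √64 = 8  ⇒  r_B = 8 − 5 = 3

rB=3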